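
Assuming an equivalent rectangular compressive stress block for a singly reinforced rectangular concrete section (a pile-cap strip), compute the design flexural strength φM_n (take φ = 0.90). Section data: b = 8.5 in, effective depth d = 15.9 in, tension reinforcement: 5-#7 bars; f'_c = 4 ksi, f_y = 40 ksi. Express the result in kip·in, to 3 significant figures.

φM_n ≈ 1490 kip·in

A_s = 5 × 0.6 = 3 in².
T = A_s f_y = 3 × 40 = 120 kips.
a = T/(0.85 f'_c b) = 120/(0.85 × 4 × 8.5) = 4.152 in.
M_n = T(d − a/2) = 120 × (15.9 − 2.076) = 1658.9 kip·in.
φM_n = 0.90 × 1658.9 = 1493.0 kip·in.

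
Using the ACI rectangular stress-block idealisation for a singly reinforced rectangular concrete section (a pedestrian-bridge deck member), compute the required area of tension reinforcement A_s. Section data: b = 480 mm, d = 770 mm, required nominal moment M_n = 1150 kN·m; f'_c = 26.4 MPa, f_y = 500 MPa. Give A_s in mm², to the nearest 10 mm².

With M_n = 0.85 f'_c a b (d − a/2), solve the quadratic for a:
a = d − √(d² − 2M_n/(0.85 f'_c b)) = 770 − √(770² − 2 × 1150×10⁶/(0.85 × 26.4 × 480)) = 154.07 mm.
A_s = 0.85 f'_c a b / f_y = 0.85 × 26.4 × 154.07 × 480 / 500 = 3319.0 mm².

A_s ≈ 3320 mm²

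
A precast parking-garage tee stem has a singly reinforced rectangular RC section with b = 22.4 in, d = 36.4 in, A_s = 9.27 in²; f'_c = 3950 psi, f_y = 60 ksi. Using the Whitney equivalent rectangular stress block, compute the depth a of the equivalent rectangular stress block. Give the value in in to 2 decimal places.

T = A_s f_y = 9.27 × 60 = 556.2 kips.
a = T/(0.85 f'_c b) = 556.2/(0.85 × 3.95 × 22.4) = 7.40 in.

a ≈ 7.40 in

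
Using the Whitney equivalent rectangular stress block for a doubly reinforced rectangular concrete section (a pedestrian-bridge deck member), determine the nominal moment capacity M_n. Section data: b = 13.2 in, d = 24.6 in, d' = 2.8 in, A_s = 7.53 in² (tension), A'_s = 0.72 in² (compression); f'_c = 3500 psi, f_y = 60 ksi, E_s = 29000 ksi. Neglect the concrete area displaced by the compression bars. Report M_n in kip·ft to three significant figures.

Assume both steels yield.
a = (A_s − A'_s) f_y/(0.85 f'_c b) = (7.53 − 0.72) × 60/(0.85 × 3.5 × 13.2) = 10.405 in.
c = a/β₁ = 10.405/0.85 = 12.241 in; ε'_s = 0.003(c − d')/c = 0.0023 ≥ ε_y = 0.0021, so the compression steel yields.
M_n = (A_s − A'_s) f_y (d − a/2) + A'_s f_y (d − d') = 408.6 × (24.6 − 5.2025) + 43.2 × (24.6 − 2.8) = 7925.8 + 941.8 = 8867.6 kip·in = 8867.6/12 = 738.97 kip·ft.

M_n ≈ 739 kip·ft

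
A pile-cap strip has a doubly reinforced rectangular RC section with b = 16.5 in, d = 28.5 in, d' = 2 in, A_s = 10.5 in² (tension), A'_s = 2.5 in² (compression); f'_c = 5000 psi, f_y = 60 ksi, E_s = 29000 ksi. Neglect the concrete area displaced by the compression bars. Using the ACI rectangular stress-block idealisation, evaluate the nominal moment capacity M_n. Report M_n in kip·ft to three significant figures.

M_n ≈ 1330 kip·ft

Assume both steels yield.
a = (A_s − A'_s) f_y/(0.85 f'_c b) = (10.5 − 2.5) × 60/(0.85 × 5 × 16.5) = 6.845 in.
c = a/β₁ = 6.845/0.8 = 8.556 in; ε'_s = 0.003(c − d')/c = 0.0023 ≥ ε_y = 0.0021, so the compression steel yields.
M_n = (A_s − A'_s) f_y (d − a/2) + A'_s f_y (d − d') = 480 × (28.5 − 3.4225) + 150 × (28.5 − 2) = 12037.2 + 3975.0 = 16012.2 kip·in = 16012.2/12 = 1334.35 kip·ft.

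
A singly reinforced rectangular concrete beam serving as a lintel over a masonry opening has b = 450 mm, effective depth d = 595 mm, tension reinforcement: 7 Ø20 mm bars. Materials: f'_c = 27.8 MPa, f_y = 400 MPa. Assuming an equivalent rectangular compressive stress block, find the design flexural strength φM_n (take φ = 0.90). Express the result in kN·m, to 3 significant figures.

A_s = 7 × 314 = 2198 mm².
T = A_s f_y = 2198 × 400 = 879200 N = 879.2 kN.
From C = T: a = T/(0.85 f'_c b) = 879200/(0.85 × 27.8 × 450) = 82.68 mm.
M_n = T(d − a/2) = 879.2 kN × (595 − 41.34) mm = 486.78 kN·m.
φM_n = 0.90 × 486.78 = 438.10 kN·m.

φM_n ≈ 438 kN·m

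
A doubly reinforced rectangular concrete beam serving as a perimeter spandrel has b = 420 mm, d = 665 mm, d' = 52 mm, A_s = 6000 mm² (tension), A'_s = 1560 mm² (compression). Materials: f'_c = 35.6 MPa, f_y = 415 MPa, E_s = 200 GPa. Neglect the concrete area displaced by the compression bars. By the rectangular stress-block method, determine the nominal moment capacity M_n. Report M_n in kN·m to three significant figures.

Assume both tension and compression steel yield.
Net tension couple steel: A_s − A'_s = 4440 mm².
a = (A_s − A'_s) f_y / (0.85 f'_c b) = 1842600/(0.85 × 35.6 × 420) = 144.98 mm.
c = a/β₁ = 144.98/0.796 = 182.14 mm; ε'_s = 0.003(c − d')/c = 0.0021 ≥ f_y/E_s = 0.0021, so compression steel does yield.
M_n = (A_s − A'_s) f_y (d − a/2) + A'_s f_y (d − d') = [1842600 × (665 − 72.49) + 647400 × (665 − 52)] × 10⁻⁶ = 1091.76 + 396.86 = 1488.62 kN·m.

M_n ≈ 1490 kN·m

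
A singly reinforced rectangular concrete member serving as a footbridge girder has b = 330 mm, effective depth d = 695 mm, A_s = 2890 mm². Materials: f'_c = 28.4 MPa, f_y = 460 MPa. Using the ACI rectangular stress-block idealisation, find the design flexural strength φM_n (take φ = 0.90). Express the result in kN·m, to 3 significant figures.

φM_n ≈ 732 kN·m

T = A_s f_y = 2890 × 460 = 1329400 N = 1329.4 kN.
From C = T: a = T/(0.85 f'_c b) = 1329400/(0.85 × 28.4 × 330) = 166.88 mm.
M_n = T(d − a/2) = 1329.4 kN × (695 − 83.44) mm = 813.01 kN·m.
φM_n = 0.90 × 813.01 = 731.71 kN·m.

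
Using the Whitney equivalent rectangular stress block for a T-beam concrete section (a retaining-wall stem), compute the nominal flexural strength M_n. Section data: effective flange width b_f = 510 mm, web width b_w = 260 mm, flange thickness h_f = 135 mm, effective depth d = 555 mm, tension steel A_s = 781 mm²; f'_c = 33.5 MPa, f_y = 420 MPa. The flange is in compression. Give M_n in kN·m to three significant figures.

M_n ≈ 178 kN·m

Tension: T = A_s f_y = 781 × 420 = 328020 N.
Try a within the flange: a = T/(0.85 f'_c b_f) = 328020/(0.85 × 33.5 × 510) = 22.59 mm.
Since a = 22.59 ≤ h_f = 135 mm, the stress block lies entirely in the flange; analyse as a rectangular beam of width b_f.
M_n = T(d − a/2) = 328020 × (555 − 11.295) = 178.35 × 10⁶ N·mm.
M_n = 178.35 kN·m.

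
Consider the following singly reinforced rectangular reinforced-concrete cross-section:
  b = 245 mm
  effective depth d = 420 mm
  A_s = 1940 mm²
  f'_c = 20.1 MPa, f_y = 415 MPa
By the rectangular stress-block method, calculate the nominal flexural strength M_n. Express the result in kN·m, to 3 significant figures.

M_n ≈ 261 kN·m

T = A_s f_y = 1940 × 415 = 805100 N = 805.1 kN.
From C = T: a = T/(0.85 f'_c b) = 805100/(0.85 × 20.1 × 245) = 192.34 mm.
M_n = T(d − a/2) = 805.1 kN × (420 − 96.17) mm = 260.72 kN·m.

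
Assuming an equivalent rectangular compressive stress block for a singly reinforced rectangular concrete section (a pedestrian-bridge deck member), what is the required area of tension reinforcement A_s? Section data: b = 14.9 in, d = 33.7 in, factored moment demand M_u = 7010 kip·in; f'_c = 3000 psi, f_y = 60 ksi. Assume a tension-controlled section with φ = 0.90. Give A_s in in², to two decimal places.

M_n = M_u/φ = 7010/0.90 = 7788.89 kip·in.
From M_n = 0.85 f'_c a b (d − a/2):
a = d − √(d² − 2M_n/(0.85 f'_c b)) = 33.7 − √(33.7² − 2 × 7788.89/(0.85 × 3 × 14.9)) = 6.761 in.
A_s = 0.85 f'_c a b / f_y = 0.85 × 3 × 6.761 × 14.9 / 60 = 4.281 in².

A_s ≈ 4.28 in²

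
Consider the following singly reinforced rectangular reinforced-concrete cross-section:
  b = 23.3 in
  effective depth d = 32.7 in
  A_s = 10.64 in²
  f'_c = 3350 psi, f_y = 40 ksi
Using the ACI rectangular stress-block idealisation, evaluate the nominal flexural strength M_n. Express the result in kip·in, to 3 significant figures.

T = A_s f_y = 10.64 × 40 = 425.6 kips.
a = T/(0.85 f'_c b) = 425.6/(0.85 × 3.35 × 23.3) = 6.415 in.
M_n = T(d − a/2) = 425.6 × (32.7 − 3.2075) = 12552.0 kip·in.

M_n ≈ 12600 kip·in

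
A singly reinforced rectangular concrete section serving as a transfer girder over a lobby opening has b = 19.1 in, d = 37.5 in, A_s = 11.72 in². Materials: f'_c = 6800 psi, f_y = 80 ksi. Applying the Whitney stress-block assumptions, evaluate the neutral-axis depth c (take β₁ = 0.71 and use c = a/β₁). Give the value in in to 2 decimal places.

c ≈ 11.96 in

T = A_s f_y = 11.72 × 80 = 937.6 kips.
a = T/(0.85 f'_c b) = 937.6/(0.85 × 6.8 × 19.1) = 8.4929 in.
With β₁ = 0.71, c = a/β₁ = 8.4929/0.71 = 11.96 in.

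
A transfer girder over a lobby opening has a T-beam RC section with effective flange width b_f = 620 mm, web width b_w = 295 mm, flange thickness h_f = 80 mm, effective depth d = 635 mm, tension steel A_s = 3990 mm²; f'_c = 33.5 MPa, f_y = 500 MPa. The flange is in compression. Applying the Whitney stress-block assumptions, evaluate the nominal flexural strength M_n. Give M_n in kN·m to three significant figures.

M_n ≈ 1140 kN·m

Tension: T = A_s f_y = 3990 × 500 = 1995000 N.
Try a within the flange: a = T/(0.85 f'_c b_f) = 1995000/(0.85 × 33.5 × 620) = 113.00 mm.
a = 113.00 > h_f = 80 mm: the block extends into the web. Split into flange-overhang and web parts.
C_f = 0.85 f'_c (b_f − b_w) h_f = 0.85 × 33.5 × (620 − 295) × 80 = 740350 N.
Remaining web compression depth: a_w = (T − C_f)/(0.85 f'_c b_w) = (1995000 − 740350)/(0.85 × 33.5 × 295) = 149.36 mm.
M_n = C_f(d − h_f/2) + (T − C_f)(d − a_w/2) = 740350 × (635 − 40) + 1254650 × (635 − 74.68) = 440.51 + 703.01 = 1143.52 × 10⁶ N·mm.
M_n = 1143.52 kN·m.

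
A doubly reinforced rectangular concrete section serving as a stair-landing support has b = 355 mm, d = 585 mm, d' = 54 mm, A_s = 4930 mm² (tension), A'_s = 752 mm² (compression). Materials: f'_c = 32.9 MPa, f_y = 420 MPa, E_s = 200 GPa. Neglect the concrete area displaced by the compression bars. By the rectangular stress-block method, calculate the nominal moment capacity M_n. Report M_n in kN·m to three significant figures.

M_n ≈ 1040 kN·m

Assume both tension and compression steel yield.
Net tension couple steel: A_s − A'_s = 4178 mm².
a = (A_s − A'_s) f_y / (0.85 f'_c b) = 1754760/(0.85 × 32.9 × 355) = 176.76 mm.
c = a/β₁ = 176.76/0.815 = 216.88 mm; ε'_s = 0.003(c − d')/c = 0.0023 ≥ f_y/E_s = 0.0021, so compression steel does yield.
M_n = (A_s − A'_s) f_y (d − a/2) + A'_s f_y (d − d') = [1754760 × (585 − 88.38) + 315840 × (585 − 54)] × 10⁻⁶ = 871.45 + 167.71 = 1039.16 kN·m.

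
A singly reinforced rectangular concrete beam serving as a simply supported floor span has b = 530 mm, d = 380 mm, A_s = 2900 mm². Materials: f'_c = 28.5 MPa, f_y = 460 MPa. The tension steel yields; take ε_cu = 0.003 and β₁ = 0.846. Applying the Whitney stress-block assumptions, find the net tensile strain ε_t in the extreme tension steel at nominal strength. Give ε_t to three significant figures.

ε_t ≈ 0.00628

a = A_s f_y/(0.85 f'_c b) = 103.90 mm.
β₁ = 0.846, so c = a/β₁ = 103.90/0.846 = 122.81 mm.
From the linear strain diagram with ε_cu = 0.003: ε_t = 0.003 (d − c)/c = 0.003 × (380 − 122.81)/122.81 = 0.00628.
Since ε_t ≥ 0.005, the section is tension-controlled.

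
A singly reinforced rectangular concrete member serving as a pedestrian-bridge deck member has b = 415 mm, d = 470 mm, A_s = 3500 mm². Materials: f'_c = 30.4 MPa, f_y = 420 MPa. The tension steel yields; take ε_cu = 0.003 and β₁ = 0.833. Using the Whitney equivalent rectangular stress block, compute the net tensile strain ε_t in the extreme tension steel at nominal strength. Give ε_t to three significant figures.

a = A_s f_y/(0.85 f'_c b) = 137.08 mm.
β₁ = 0.833, so c = a/β₁ = 137.08/0.833 = 164.56 mm.
From the linear strain diagram with ε_cu = 0.003: ε_t = 0.003 (d − c)/c = 0.003 × (470 − 164.56)/164.56 = 0.00557.
Since ε_t ≥ 0.005, the section is tension-controlled.

ε_t ≈ 0.00557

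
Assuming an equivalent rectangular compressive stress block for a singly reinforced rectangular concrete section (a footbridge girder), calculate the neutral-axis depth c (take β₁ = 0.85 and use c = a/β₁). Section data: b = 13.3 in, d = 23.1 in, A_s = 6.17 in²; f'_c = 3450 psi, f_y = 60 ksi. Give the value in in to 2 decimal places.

c ≈ 11.17 in

T = A_s f_y = 6.17 × 60 = 370.2 kips.
a = T/(0.85 f'_c b) = 370.2/(0.85 × 3.45 × 13.3) = 9.4918 in.
With β₁ = 0.85, c = a/β₁ = 9.4918/0.85 = 11.17 in.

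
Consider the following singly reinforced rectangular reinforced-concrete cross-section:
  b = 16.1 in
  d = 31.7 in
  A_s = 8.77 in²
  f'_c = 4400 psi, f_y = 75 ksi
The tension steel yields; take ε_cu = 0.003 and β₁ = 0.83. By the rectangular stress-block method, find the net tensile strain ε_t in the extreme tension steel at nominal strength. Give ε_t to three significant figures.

a = A_s f_y/(0.85 f'_c b) = 10.924 in.
β₁ = 0.83, so c = a/β₁ = 10.924/0.83 = 13.161 in.
From the linear strain diagram with ε_cu = 0.003: ε_t = 0.003 (d − c)/c = 0.003 × (31.7 − 13.161)/13.161 = 0.00423.
ε_t is between 0.004 and 0.005 — transition zone.

ε_t ≈ 0.00423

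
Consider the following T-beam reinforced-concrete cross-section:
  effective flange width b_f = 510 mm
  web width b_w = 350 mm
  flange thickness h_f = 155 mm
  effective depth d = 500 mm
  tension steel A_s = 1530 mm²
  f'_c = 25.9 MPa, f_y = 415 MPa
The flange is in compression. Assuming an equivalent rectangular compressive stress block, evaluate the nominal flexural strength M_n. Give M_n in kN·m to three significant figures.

M_n ≈ 300 kN·m

Tension: T = A_s f_y = 1530 × 415 = 634950 N.
Try a within the flange: a = T/(0.85 f'_c b_f) = 634950/(0.85 × 25.9 × 510) = 56.55 mm.
Since a = 56.55 ≤ h_f = 155 mm, the stress block lies entirely in the flange; analyse as a rectangular beam of width b_f.
M_n = T(d − a/2) = 634950 × (500 − 28.275) = 299.52 × 10⁶ N·mm.
M_n = 299.52 kN·m.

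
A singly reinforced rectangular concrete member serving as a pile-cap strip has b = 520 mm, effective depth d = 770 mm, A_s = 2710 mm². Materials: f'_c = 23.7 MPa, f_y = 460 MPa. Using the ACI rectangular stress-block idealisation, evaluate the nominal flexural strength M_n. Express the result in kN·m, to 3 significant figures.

T = A_s f_y = 2710 × 460 = 1246600 N = 1246.6 kN.
From C = T: a = T/(0.85 f'_c b) = 1246600/(0.85 × 23.7 × 520) = 119.00 mm.
M_n = T(d − a/2) = 1246.6 kN × (770 − 59.5) mm = 885.71 kN·m.

M_n ≈ 886 kN·m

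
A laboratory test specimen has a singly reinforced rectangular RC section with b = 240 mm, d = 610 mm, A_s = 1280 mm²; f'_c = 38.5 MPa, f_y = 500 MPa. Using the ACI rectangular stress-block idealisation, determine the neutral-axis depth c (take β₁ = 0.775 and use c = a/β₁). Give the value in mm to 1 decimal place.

T = A_s f_y = 1280 × 500 = 640000 N = 640 kN.
Setting C = 0.85 f'_c a b equal to T: a = 640000/(0.85 × 38.5 × 240) = 81.487 mm.
With β₁ = 0.775, c = a/β₁ = 81.487/0.775 = 105.1 mm.

c ≈ 105.1 mm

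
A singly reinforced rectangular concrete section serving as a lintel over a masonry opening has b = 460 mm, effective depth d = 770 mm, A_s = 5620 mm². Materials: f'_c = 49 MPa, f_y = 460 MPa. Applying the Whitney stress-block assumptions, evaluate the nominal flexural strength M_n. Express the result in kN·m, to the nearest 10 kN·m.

M_n ≈ 1820 kN·m

T = A_s f_y = 5620 × 460 = 2585200 N = 2585.2 kN.
From C = T: a = T/(0.85 f'_c b) = 2585200/(0.85 × 49 × 460) = 134.93 mm.
M_n = T(d − a/2) = 2585.2 kN × (770 − 67.465) mm = 1816.19 kN·m.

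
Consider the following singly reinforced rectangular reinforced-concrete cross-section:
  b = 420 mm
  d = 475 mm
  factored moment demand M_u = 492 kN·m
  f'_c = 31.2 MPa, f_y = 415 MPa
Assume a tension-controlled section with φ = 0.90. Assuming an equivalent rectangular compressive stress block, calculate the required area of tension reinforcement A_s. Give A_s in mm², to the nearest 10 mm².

M_n = M_u/φ = 492/0.90 = 546.667 kN·m.
With M_n = 0.85 f'_c a b (d − a/2), solve the quadratic for a:
a = d − √(d² − 2M_n/(0.85 f'_c b)) = 475 − √(475² − 2 × 546.667×10⁶/(0.85 × 31.2 × 420)) = 117.98 mm.
A_s = 0.85 f'_c a b / f_y = 0.85 × 31.2 × 117.98 × 420 / 415 = 3166.5 mm².

A_s ≈ 3170 mm²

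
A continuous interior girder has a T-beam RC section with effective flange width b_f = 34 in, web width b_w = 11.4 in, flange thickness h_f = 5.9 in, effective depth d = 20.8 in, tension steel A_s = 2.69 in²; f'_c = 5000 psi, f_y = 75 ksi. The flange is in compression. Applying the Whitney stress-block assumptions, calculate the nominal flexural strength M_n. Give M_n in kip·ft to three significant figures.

M_n ≈ 338 kip·ft

Tension: T = A_s f_y = 2.69 × 75 = 201.75 kips.
Try a within the flange: a = T/(0.85 f'_c b_f) = 201.75/(0.85 × 5 × 34) = 1.396 in.
Since a = 1.396 ≤ h_f = 5.9 in, the stress block lies entirely in the flange; analyse as a rectangular beam of width b_f.
M_n = T(d − a/2) = 201.75 × (20.8 − 0.698) = 4055.6 kip·in.
M_n = 4055.6/12 = 337.97 kip·ft.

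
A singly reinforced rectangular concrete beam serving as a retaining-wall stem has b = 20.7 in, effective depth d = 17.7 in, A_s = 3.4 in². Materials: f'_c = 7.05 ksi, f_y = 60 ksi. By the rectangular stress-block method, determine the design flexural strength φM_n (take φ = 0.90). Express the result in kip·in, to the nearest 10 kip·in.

T = A_s f_y = 3.4 × 60 = 204 kips.
a = T/(0.85 f'_c b) = 204/(0.85 × 7.05 × 20.7) = 1.645 in.
M_n = T(d − a/2) = 204 × (17.7 − 0.8225) = 3443.0 kip·in.
φM_n = 0.90 × 3443.0 = 3098.7 kip·in.

φM_n ≈ 3100 kip·in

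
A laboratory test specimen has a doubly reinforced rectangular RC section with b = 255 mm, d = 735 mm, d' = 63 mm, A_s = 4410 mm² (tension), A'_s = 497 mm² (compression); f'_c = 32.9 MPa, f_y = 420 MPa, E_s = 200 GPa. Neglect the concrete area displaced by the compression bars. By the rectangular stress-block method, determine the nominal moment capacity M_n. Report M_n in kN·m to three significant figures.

M_n ≈ 1160 kN·m

Assume both tension and compression steel yield.
Net tension couple steel: A_s − A'_s = 3913 mm².
a = (A_s − A'_s) f_y / (0.85 f'_c b) = 1643460/(0.85 × 32.9 × 255) = 230.46 mm.
c = a/β₁ = 230.46/0.815 = 282.77 mm; ε'_s = 0.003(c − d')/c = 0.0023 ≥ f_y/E_s = 0.0021, so compression steel does yield.
M_n = (A_s − A'_s) f_y (d − a/2) + A'_s f_y (d − d') = [1643460 × (735 − 115.23) + 208740 × (735 − 63)] × 10⁻⁶ = 1018.57 + 140.27 = 1158.84 kN·m.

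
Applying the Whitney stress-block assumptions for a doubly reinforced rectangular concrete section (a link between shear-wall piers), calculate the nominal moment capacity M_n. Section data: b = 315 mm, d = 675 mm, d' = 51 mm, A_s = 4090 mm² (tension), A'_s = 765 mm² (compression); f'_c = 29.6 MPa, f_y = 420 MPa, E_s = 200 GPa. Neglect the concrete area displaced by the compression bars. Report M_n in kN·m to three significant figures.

Assume both tension and compression steel yield.
Net tension couple steel: A_s − A'_s = 3325 mm².
a = (A_s − A'_s) f_y / (0.85 f'_c b) = 1396500/(0.85 × 29.6 × 315) = 176.21 mm.
c = a/β₁ = 176.21/0.839 = 210.02 mm; ε'_s = 0.003(c − d')/c = 0.0023 ≥ f_y/E_s = 0.0021, so compression steel does yield.
M_n = (A_s − A'_s) f_y (d − a/2) + A'_s f_y (d − d') = [1396500 × (675 − 88.105) + 321300 × (675 − 51)] × 10⁻⁶ = 819.60 + 200.49 = 1020.09 kN·m.

M_n ≈ 1020 kN·m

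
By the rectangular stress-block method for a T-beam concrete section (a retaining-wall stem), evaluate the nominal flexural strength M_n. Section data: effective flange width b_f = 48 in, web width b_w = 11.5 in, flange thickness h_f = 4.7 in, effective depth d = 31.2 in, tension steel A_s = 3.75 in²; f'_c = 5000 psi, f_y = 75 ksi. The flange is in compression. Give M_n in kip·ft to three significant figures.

Tension: T = A_s f_y = 3.75 × 75 = 281.25 kips.
Try a within the flange: a = T/(0.85 f'_c b_f) = 281.25/(0.85 × 5 × 48) = 1.379 in.
Since a = 1.379 ≤ h_f = 4.7 in, the stress block lies entirely in the flange; analyse as a rectangular beam of width b_f.
M_n = T(d − a/2) = 281.25 × (31.2 − 0.6895) = 8581.1 kip·in.
M_n = 8581.1/12 = 715.09 kip·ft.

M_n ≈ 715 kip·ft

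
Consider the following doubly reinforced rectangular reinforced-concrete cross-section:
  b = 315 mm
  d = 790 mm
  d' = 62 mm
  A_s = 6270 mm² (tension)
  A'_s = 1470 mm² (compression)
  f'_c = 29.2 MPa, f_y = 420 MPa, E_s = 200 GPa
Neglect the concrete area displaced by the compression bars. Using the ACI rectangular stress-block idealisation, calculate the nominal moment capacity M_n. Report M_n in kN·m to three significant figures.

M_n ≈ 1780 kN·m

Assume both tension and compression steel yield.
Net tension couple steel: A_s − A'_s = 4800 mm².
a = (A_s − A'_s) f_y / (0.85 f'_c b) = 2016000/(0.85 × 29.2 × 315) = 257.86 mm.
c = a/β₁ = 257.86/0.841 = 306.61 mm; ε'_s = 0.003(c − d')/c = 0.0024 ≥ f_y/E_s = 0.0021, so compression steel does yield.
M_n = (A_s − A'_s) f_y (d − a/2) + A'_s f_y (d − d') = [2016000 × (790 − 128.93) + 617400 × (790 − 62)] × 10⁻⁶ = 1332.72 + 449.47 = 1782.19 kN·m.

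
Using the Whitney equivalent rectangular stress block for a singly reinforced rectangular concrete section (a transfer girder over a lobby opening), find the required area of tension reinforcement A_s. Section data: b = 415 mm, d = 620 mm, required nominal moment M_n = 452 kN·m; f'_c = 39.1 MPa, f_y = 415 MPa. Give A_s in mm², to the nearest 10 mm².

A_s ≈ 1840 mm²

With M_n = 0.85 f'_c a b (d − a/2), solve the quadratic for a:
a = d − √(d² − 2M_n/(0.85 f'_c b)) = 620 − √(620² − 2 × 452×10⁶/(0.85 × 39.1 × 415)) = 55.33 mm.
A_s = 0.85 f'_c a b / f_y = 0.85 × 39.1 × 55.33 × 415 / 415 = 1838.9 mm².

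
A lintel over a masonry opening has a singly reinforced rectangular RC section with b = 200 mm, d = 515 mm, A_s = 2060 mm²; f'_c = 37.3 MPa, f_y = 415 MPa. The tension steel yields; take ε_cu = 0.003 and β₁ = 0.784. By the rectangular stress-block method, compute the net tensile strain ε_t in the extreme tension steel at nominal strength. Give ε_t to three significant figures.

ε_t ≈ 0.00598

a = A_s f_y/(0.85 f'_c b) = 134.82 mm.
β₁ = 0.784, so c = a/β₁ = 134.82/0.784 = 171.96 mm.
From the linear strain diagram with ε_cu = 0.003: ε_t = 0.003 (d − c)/c = 0.003 × (515 − 171.96)/171.96 = 0.00598.
Since ε_t ≥ 0.005, the section is tension-controlled.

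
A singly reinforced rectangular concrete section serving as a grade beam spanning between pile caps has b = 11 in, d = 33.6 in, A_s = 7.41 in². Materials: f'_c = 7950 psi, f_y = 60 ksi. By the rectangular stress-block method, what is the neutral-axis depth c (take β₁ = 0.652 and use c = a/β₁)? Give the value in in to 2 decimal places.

c ≈ 9.17 in

T = A_s f_y = 7.41 × 60 = 444.6 kips.
a = T/(0.85 f'_c b) = 444.6/(0.85 × 7.95 × 11) = 5.9812 in.
With β₁ = 0.652, c = a/β₁ = 5.9812/0.652 = 9.17 in.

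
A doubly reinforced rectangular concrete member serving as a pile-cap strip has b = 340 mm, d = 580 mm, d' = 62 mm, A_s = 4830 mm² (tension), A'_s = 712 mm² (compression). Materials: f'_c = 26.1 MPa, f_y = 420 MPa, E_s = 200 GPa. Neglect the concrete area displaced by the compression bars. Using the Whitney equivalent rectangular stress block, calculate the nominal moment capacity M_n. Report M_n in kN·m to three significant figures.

M_n ≈ 960 kN·m

Assume both tension and compression steel yield.
Net tension couple steel: A_s − A'_s = 4118 mm².
a = (A_s − A'_s) f_y / (0.85 f'_c b) = 1729560/(0.85 × 26.1 × 340) = 229.30 mm.
c = a/β₁ = 229.30/0.85 = 269.76 mm; ε'_s = 0.003(c − d')/c = 0.0023 ≥ f_y/E_s = 0.0021, so compression steel does yield.
M_n = (A_s − A'_s) f_y (d − a/2) + A'_s f_y (d − d') = [1729560 × (580 − 114.65) + 299040 × (580 − 62)] × 10⁻⁶ = 804.85 + 154.90 = 959.75 kN·m.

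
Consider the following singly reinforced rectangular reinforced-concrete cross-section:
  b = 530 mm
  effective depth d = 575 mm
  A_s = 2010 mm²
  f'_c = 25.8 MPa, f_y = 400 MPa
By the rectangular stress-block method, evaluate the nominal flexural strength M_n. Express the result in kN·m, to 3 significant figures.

M_n ≈ 434 kN·m

T = A_s f_y = 2010 × 400 = 804000 N = 804 kN.
From C = T: a = T/(0.85 f'_c b) = 804000/(0.85 × 25.8 × 530) = 69.17 mm.
M_n = T(d − a/2) = 804 kN × (575 − 34.585) mm = 434.49 kN·m.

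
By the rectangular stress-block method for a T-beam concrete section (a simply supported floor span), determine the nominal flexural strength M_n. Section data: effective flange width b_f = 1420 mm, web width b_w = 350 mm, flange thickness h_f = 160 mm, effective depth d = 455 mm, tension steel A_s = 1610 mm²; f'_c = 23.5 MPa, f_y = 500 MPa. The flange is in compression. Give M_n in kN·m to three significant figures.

Tension: T = A_s f_y = 1610 × 500 = 805000 N.
Try a within the flange: a = T/(0.85 f'_c b_f) = 805000/(0.85 × 23.5 × 1420) = 28.38 mm.
Since a = 28.38 ≤ h_f = 160 mm, the stress block lies entirely in the flange; analyse as a rectangular beam of width b_f.
M_n = T(d − a/2) = 805000 × (455 − 14.19) = 354.85 × 10⁶ N·mm.
M_n = 354.85 kN·m.

M_n ≈ 355 kN·m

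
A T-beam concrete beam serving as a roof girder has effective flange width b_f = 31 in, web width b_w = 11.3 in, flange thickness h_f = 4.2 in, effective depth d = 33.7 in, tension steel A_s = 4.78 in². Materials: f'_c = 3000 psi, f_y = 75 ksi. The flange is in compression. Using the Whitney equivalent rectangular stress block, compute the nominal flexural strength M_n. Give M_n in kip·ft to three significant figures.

Tension: T = A_s f_y = 4.78 × 75 = 358.5 kips.
Try a within the flange: a = T/(0.85 f'_c b_f) = 358.5/(0.85 × 3 × 31) = 4.535 in.
a = 4.535 > h_f = 4.2 in: the block extends into the web. Split into flange-overhang and web parts.
C_f = 0.85 f'_c (b_f − b_w) h_f = 0.85 × 3 × (31 − 11.3) × 4.2 = 211.0 kips.
Remaining web compression depth: a_w = (T − C_f)/(0.85 f'_c b_w) = (358.5 − 211.0)/(0.85 × 3 × 11.3) = 5.119 in.
M_n = C_f(d − h_f/2) + (T − C_f)(d − a_w/2) = 211.0 × (33.7 − 2.1) + 147.5 × (33.7 − 2.5595) = 6667.6 + 4593.2 = 11260.8 kip·in.
M_n = 11260.8/12 = 938.40 kip·ft.

M_n ≈ 938 kip·ft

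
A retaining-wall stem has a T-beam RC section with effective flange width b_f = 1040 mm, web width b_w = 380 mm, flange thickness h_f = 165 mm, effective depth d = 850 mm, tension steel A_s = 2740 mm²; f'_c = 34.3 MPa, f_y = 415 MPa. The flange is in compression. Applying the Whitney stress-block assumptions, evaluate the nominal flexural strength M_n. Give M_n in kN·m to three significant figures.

M_n ≈ 945 kN·m

Tension: T = A_s f_y = 2740 × 415 = 1137100 N.
Try a within the flange: a = T/(0.85 f'_c b_f) = 1137100/(0.85 × 34.3 × 1040) = 37.50 mm.
Since a = 37.50 ≤ h_f = 165 mm, the stress block lies entirely in the flange; analyse as a rectangular beam of width b_f.
M_n = T(d − a/2) = 1137100 × (850 − 18.75) = 945.21 × 10⁶ N·mm.
M_n = 945.21 kN·m.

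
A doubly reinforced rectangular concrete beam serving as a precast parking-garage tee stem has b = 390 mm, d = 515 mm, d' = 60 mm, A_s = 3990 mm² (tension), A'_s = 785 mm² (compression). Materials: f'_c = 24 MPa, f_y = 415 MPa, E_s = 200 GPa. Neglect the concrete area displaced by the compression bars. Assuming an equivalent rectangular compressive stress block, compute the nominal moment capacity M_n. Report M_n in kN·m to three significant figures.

Assume both tension and compression steel yield.
Net tension couple steel: A_s − A'_s = 3205 mm².
a = (A_s − A'_s) f_y / (0.85 f'_c b) = 1330075/(0.85 × 24 × 390) = 167.18 mm.
c = a/β₁ = 167.18/0.85 = 196.68 mm; ε'_s = 0.003(c − d')/c = 0.0021 ≥ f_y/E_s = 0.0021, so compression steel does yield.
M_n = (A_s − A'_s) f_y (d − a/2) + A'_s f_y (d − d') = [1330075 × (515 − 83.59) + 325775 × (515 − 60)] × 10⁻⁶ = 573.81 + 148.23 = 722.04 kN·m.

M_n ≈ 722 kN·m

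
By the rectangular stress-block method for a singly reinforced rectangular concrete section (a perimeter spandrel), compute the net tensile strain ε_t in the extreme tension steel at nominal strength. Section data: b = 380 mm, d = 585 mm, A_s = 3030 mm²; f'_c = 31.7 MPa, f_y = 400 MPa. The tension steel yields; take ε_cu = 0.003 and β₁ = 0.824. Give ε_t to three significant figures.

ε_t ≈ 0.00922

a = A_s f_y/(0.85 f'_c b) = 118.37 mm.
β₁ = 0.824, so c = a/β₁ = 118.37/0.824 = 143.65 mm.
From the linear strain diagram with ε_cu = 0.003: ε_t = 0.003 (d − c)/c = 0.003 × (585 − 143.65)/143.65 = 0.00922.
Since ε_t ≥ 0.005, the section is tension-controlled.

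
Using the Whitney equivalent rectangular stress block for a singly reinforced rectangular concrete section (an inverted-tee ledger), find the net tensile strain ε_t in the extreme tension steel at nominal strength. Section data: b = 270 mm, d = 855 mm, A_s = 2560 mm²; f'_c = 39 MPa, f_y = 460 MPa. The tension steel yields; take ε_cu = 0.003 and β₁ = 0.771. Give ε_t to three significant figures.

a = A_s f_y/(0.85 f'_c b) = 131.57 mm.
β₁ = 0.771, so c = a/β₁ = 131.57/0.771 = 170.65 mm.
From the linear strain diagram with ε_cu = 0.003: ε_t = 0.003 (d − c)/c = 0.003 × (855 − 170.65)/170.65 = 0.0120.
Since ε_t ≥ 0.005, the section is tension-controlled.

ε_t ≈ 0.0120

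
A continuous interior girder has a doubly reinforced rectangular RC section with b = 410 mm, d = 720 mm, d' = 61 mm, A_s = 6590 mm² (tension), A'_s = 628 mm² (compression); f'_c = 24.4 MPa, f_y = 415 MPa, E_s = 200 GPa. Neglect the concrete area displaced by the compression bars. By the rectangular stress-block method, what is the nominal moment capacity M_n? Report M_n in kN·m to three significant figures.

M_n ≈ 1590 kN·m

Assume both tension and compression steel yield.
Net tension couple steel: A_s − A'_s = 5962 mm².
a = (A_s − A'_s) f_y / (0.85 f'_c b) = 2474230/(0.85 × 24.4 × 410) = 290.97 mm.
c = a/β₁ = 290.97/0.85 = 342.32 mm; ε'_s = 0.003(c − d')/c = 0.0025 ≥ f_y/E_s = 0.0021, so compression steel does yield.
M_n = (A_s − A'_s) f_y (d − a/2) + A'_s f_y (d − d') = [2474230 × (720 − 145.485) + 260620 × (720 − 61)] × 10⁻⁶ = 1421.48 + 171.75 = 1593.23 kN·m.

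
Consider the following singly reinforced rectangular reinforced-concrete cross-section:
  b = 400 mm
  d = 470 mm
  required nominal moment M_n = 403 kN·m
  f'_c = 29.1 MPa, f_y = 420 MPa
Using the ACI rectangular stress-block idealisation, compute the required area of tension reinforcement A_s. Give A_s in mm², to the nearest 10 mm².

With M_n = 0.85 f'_c a b (d − a/2), solve the quadratic for a:
a = d − √(d² − 2M_n/(0.85 f'_c b)) = 470 − √(470² − 2 × 403×10⁶/(0.85 × 29.1 × 400)) = 96.59 mm.
A_s = 0.85 f'_c a b / f_y = 0.85 × 29.1 × 96.59 × 400 / 420 = 2275.4 mm².

A_s ≈ 2280 mm²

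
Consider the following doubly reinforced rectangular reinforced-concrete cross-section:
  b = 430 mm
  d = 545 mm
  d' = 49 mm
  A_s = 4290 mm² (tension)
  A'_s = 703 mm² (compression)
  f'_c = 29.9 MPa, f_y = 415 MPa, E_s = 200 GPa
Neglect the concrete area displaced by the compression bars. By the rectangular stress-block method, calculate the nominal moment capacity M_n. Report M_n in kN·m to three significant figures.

M_n ≈ 855 kN·m

Assume both tension and compression steel yield.
Net tension couple steel: A_s − A'_s = 3587 mm².
a = (A_s − A'_s) f_y / (0.85 f'_c b) = 1488605/(0.85 × 29.9 × 430) = 136.21 mm.
c = a/β₁ = 136.21/0.836 = 162.93 mm; ε'_s = 0.003(c − d')/c = 0.0021 ≥ f_y/E_s = 0.0021, so compression steel does yield.
M_n = (A_s − A'_s) f_y (d − a/2) + A'_s f_y (d − d') = [1488605 × (545 − 68.105) + 291745 × (545 − 49)] × 10⁻⁶ = 709.91 + 144.71 = 854.62 kN·m.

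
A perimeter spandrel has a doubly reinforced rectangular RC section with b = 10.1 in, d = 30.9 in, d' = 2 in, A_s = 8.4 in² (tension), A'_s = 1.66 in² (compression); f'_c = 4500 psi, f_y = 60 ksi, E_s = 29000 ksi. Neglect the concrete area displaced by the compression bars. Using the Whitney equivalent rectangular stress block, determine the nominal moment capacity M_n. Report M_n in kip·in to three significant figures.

Assume both steels yield.
a = (A_s − A'_s) f_y/(0.85 f'_c b) = (8.4 − 1.66) × 60/(0.85 × 4.5 × 10.1) = 10.468 in.
c = a/β₁ = 10.468/0.825 = 12.688 in; ε'_s = 0.003(c − d')/c = 0.0025 ≥ ε_y = 0.0021, so the compression steel yields.
M_n = (A_s − A'_s) f_y (d − a/2) + A'_s f_y (d − d') = 404.4 × (30.9 − 5.234) + 99.6 × (30.9 − 2) = 10379.3 + 2878.4 = 13257.7 kip·in.

M_n ≈ 13300 kip·in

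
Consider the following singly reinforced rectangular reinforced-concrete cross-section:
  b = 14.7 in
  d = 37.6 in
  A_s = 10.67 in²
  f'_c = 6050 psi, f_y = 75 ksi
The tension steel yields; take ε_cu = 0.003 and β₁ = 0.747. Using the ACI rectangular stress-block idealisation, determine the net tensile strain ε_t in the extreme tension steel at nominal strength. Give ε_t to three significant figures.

a = A_s f_y/(0.85 f'_c b) = 10.586 in.
β₁ = 0.747, so c = a/β₁ = 10.586/0.747 = 14.171 in.
From the linear strain diagram with ε_cu = 0.003: ε_t = 0.003 (d − c)/c = 0.003 × (37.6 − 14.171)/14.171 = 0.00496.
ε_t is between 0.004 and 0.005 — transition zone.

ε_t ≈ 0.00496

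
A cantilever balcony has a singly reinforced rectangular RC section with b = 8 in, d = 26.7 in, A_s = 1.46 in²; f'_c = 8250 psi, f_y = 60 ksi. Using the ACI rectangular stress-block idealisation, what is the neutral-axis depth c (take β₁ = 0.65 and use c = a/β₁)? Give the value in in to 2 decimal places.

T = A_s f_y = 1.46 × 60 = 87.6 kips.
a = T/(0.85 f'_c b) = 87.6/(0.85 × 8.25 × 8) = 1.5615 in.
With β₁ = 0.65, c = a/β₁ = 1.5615/0.65 = 2.40 in.

c ≈ 2.40 in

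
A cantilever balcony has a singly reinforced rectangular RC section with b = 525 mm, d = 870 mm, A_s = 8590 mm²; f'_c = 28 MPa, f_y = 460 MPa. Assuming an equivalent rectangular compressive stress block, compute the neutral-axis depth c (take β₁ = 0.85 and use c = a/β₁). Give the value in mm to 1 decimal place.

c ≈ 372.0 mm

T = A_s f_y = 8590 × 460 = 3951400 N = 3951.4 kN.
Setting C = 0.85 f'_c a b equal to T: a = 3951400/(0.85 × 28 × 525) = 316.238 mm.
With β₁ = 0.85, c = a/β₁ = 316.238/0.85 = 372.0 mm.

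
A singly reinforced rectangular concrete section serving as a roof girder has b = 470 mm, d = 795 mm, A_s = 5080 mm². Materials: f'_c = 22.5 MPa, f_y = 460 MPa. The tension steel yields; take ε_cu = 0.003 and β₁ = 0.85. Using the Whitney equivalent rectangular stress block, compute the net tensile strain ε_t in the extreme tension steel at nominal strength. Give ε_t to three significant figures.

a = A_s f_y/(0.85 f'_c b) = 259.97 mm.
β₁ = 0.85, so c = a/β₁ = 259.97/0.85 = 305.85 mm.
From the linear strain diagram with ε_cu = 0.003: ε_t = 0.003 (d − c)/c = 0.003 × (795 − 305.85)/305.85 = 0.00480.
ε_t is between 0.004 and 0.005 — transition zone.

ε_t ≈ 0.00480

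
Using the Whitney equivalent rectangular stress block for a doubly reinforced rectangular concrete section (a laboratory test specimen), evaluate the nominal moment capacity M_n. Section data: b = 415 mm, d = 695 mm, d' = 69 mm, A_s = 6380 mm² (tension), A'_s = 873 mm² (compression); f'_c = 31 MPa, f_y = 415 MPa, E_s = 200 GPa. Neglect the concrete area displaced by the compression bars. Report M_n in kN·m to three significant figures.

Assume both tension and compression steel yield.
Net tension couple steel: A_s − A'_s = 5507 mm².
a = (A_s − A'_s) f_y / (0.85 f'_c b) = 2285405/(0.85 × 31 × 415) = 208.99 mm.
c = a/β₁ = 208.99/0.829 = 252.10 mm; ε'_s = 0.003(c − d')/c = 0.0022 ≥ f_y/E_s = 0.0021, so compression steel does yield.
M_n = (A_s − A'_s) f_y (d − a/2) + A'_s f_y (d − d') = [2285405 × (695 − 104.495) + 362295 × (695 − 69)] × 10⁻⁶ = 1349.54 + 226.80 = 1576.34 kN·m.

M_n ≈ 1580 kN·m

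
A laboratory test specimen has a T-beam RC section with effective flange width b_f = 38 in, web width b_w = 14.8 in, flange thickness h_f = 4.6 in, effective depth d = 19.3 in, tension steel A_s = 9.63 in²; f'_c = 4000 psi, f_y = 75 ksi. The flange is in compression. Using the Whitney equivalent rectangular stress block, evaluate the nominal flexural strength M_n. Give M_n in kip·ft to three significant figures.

M_n ≈ 985 kip·ft

Tension: T = A_s f_y = 9.63 × 75 = 722.25 kips.
Try a within the flange: a = T/(0.85 f'_c b_f) = 722.25/(0.85 × 4 × 38) = 5.590 in.
a = 5.590 > h_f = 4.6 in: the block extends into the web. Split into flange-overhang and web parts.
C_f = 0.85 f'_c (b_f − b_w) h_f = 0.85 × 4 × (38 − 14.8) × 4.6 = 362.8 kips.
Remaining web compression depth: a_w = (T − C_f)/(0.85 f'_c b_w) = (722.25 − 362.8)/(0.85 × 4 × 14.8) = 7.143 in.
M_n = C_f(d − h_f/2) + (T − C_f)(d − a_w/2) = 362.8 × (19.3 − 2.3) + 359.45 × (19.3 − 3.5715) = 6167.6 + 5653.6 = 11821.2 kip·in.
M_n = 11821.2/12 = 985.10 kip·ft.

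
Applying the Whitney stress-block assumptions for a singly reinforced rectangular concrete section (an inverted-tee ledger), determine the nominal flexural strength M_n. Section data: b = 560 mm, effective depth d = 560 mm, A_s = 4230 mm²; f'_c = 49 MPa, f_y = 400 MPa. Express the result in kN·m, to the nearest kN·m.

T = A_s f_y = 4230 × 400 = 1692000 N = 1692 kN.
From C = T: a = T/(0.85 f'_c b) = 1692000/(0.85 × 49 × 560) = 72.54 mm.
M_n = T(d − a/2) = 1692 kN × (560 − 36.27) mm = 886.15 kN·m.

M_n ≈ 886 kN·m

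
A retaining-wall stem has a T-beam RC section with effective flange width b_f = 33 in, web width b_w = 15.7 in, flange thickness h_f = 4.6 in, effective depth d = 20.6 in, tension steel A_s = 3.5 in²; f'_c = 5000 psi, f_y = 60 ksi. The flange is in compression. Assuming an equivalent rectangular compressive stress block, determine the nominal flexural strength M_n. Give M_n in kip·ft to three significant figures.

Tension: T = A_s f_y = 3.5 × 60 = 210 kips.
Try a within the flange: a = T/(0.85 f'_c b_f) = 210/(0.85 × 5 × 33) = 1.497 in.
Since a = 1.497 ≤ h_f = 4.6 in, the stress block lies entirely in the flange; analyse as a rectangular beam of width b_f.
M_n = T(d − a/2) = 210 × (20.6 − 0.7485) = 4168.8 kip·in.
M_n = 4168.8/12 = 347.40 kip·ft.

M_n ≈ 347 kip·ft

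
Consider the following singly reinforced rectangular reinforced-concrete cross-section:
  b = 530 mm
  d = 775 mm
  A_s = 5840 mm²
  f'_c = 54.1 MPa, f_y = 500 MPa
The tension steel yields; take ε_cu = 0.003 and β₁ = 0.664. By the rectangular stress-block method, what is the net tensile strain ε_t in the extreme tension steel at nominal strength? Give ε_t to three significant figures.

ε_t ≈ 0.00989

a = A_s f_y/(0.85 f'_c b) = 119.81 mm.
β₁ = 0.664, so c = a/β₁ = 119.81/0.664 = 180.44 mm.
From the linear strain diagram with ε_cu = 0.003: ε_t = 0.003 (d − c)/c = 0.003 × (775 − 180.44)/180.44 = 0.00989.
Since ε_t ≥ 0.005, the section is tension-controlled.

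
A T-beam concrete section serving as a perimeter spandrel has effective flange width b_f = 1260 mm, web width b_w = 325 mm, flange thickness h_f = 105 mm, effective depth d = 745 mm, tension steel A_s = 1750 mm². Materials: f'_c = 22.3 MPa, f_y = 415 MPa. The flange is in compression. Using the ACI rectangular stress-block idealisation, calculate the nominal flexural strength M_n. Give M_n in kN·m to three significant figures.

M_n ≈ 530 kN·m

Tension: T = A_s f_y = 1750 × 415 = 726250 N.
Try a within the flange: a = T/(0.85 f'_c b_f) = 726250/(0.85 × 22.3 × 1260) = 30.41 mm.
Since a = 30.41 ≤ h_f = 105 mm, the stress block lies entirely in the flange; analyse as a rectangular beam of width b_f.
M_n = T(d − a/2) = 726250 × (745 − 15.205) = 530.01 × 10⁶ N·mm.
M_n = 530.01 kN·m.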